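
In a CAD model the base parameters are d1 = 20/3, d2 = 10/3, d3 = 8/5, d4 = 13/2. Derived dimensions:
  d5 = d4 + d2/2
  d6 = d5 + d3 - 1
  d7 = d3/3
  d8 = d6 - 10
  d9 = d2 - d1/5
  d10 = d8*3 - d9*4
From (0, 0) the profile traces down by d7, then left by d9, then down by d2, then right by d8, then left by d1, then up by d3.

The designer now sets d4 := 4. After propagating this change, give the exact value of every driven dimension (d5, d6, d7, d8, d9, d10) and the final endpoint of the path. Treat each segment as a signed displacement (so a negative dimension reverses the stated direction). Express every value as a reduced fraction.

Apply edit: d4 := 4
  d5 = d4 + d2/2 = 17/3
  d6 = d5 + d3 - 1 = 94/15
  d7 = d3/3 = 8/15
  d8 = d6 - 10 = -56/15
  d9 = d2 - d1/5 = 2
  d10 = d8*3 - d9*4 = -96/5
Walk from origin (0, 0):
  seg 1: down by d7 = 8/15 → (0, -8/15)
  seg 2: left by d9 = 2 → (-2, -8/15)
  seg 3: down by d2 = 10/3 → (-2, -58/15)
  seg 4: right by d8 = -56/15 → (-86/15, -58/15)
  seg 5: left by d1 = 20/3 → (-62/5, -58/15)
  seg 6: up by d3 = 8/5 → (-62/5, -34/15)

d5 = 17/3
d6 = 94/15
d7 = 8/15
d8 = -56/15
d9 = 2
d10 = -96/5
endpoint = (-62/5, -34/15)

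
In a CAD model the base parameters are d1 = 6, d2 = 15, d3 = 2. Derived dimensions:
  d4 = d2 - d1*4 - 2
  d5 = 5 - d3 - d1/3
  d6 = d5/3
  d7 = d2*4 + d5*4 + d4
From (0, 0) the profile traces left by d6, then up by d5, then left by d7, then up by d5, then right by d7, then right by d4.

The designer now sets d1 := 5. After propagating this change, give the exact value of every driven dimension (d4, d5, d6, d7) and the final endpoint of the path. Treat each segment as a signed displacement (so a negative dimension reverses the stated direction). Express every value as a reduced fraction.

d4 = -7
d5 = 4/3
d6 = 4/9
d7 = 175/3
endpoint = (-67/9, 8/3)

Apply edit: d1 := 5
  d4 = d2 - d1*4 - 2 = -7
  d5 = 5 - d3 - d1/3 = 4/3
  d6 = d5/3 = 4/9
  d7 = d2*4 + d5*4 + d4 = 175/3
Walk from origin (0, 0):
  seg 1: left by d6 = 4/9 → (-4/9, 0)
  seg 2: up by d5 = 4/3 → (-4/9, 4/3)
  seg 3: left by d7 = 175/3 → (-529/9, 4/3)
  seg 4: up by d5 = 4/3 → (-529/9, 8/3)
  seg 5: right by d7 = 175/3 → (-4/9, 8/3)
  seg 6: right by d4 = -7 → (-67/9, 8/3)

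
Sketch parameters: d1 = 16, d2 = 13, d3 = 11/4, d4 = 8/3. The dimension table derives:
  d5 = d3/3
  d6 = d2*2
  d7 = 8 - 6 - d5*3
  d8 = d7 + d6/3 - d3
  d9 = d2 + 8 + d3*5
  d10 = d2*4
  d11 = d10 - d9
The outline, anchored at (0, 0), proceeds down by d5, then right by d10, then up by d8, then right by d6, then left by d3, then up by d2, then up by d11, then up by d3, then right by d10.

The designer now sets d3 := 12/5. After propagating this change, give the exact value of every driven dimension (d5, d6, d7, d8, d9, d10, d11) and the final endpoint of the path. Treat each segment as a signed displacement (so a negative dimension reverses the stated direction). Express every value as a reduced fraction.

d5 = 4/5
d6 = 26
d7 = -2/5
d8 = 88/15
d9 = 33
d10 = 52
d11 = 19
endpoint = (638/5, 592/15)

Apply edit: d3 := 12/5
  d5 = d3/3 = 4/5
  d6 = d2*2 = 26
  d7 = 8 - 6 - d5*3 = -2/5
  d8 = d7 + d6/3 - d3 = 88/15
  d9 = d2 + 8 + d3*5 = 33
  d10 = d2*4 = 52
  d11 = d10 - d9 = 19
Walk from origin (0, 0):
  seg 1: down by d5 = 4/5 → (0, -4/5)
  seg 2: right by d10 = 52 → (52, -4/5)
  seg 3: up by d8 = 88/15 → (52, 76/15)
  seg 4: right by d6 = 26 → (78, 76/15)
  seg 5: left by d3 = 12/5 → (378/5, 76/15)
  seg 6: up by d2 = 13 → (378/5, 271/15)
  seg 7: up by d11 = 19 → (378/5, 556/15)
  seg 8: up by d3 = 12/5 → (378/5, 592/15)
  seg 9: right by d10 = 52 → (638/5, 592/15)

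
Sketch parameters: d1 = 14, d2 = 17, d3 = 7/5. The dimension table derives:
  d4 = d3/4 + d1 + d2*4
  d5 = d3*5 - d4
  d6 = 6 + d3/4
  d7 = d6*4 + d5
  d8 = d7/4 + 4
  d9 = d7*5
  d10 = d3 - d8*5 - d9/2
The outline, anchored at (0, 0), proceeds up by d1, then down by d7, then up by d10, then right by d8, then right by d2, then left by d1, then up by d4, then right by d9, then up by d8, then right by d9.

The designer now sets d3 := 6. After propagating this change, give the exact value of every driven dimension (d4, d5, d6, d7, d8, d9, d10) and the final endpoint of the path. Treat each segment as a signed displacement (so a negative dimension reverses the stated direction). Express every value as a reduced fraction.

d4 = 167/2
d5 = -107/2
d6 = 15/2
d7 = -47/2
d8 = -15/8
d9 = -235/2
d10 = 593/8
endpoint = (-1871/8, 773/4)

Apply edit: d3 := 6
  d4 = d3/4 + d1 + d2*4 = 167/2
  d5 = d3*5 - d4 = -107/2
  d6 = 6 + d3/4 = 15/2
  d7 = d6*4 + d5 = -47/2
  d8 = d7/4 + 4 = -15/8
  d9 = d7*5 = -235/2
  d10 = d3 - d8*5 - d9/2 = 593/8
Walk from origin (0, 0):
  seg 1: up by d1 = 14 → (0, 14)
  seg 2: down by d7 = -47/2 → (0, 75/2)
  seg 3: up by d10 = 593/8 → (0, 893/8)
  seg 4: right by d8 = -15/8 → (-15/8, 893/8)
  seg 5: right by d2 = 17 → (121/8, 893/8)
  seg 6: left by d1 = 14 → (9/8, 893/8)
  seg 7: up by d4 = 167/2 → (9/8, 1561/8)
  seg 8: right by d9 = -235/2 → (-931/8, 1561/8)
  seg 9: up by d8 = -15/8 → (-931/8, 773/4)
  seg 10: right by d9 = -235/2 → (-1871/8, 773/4)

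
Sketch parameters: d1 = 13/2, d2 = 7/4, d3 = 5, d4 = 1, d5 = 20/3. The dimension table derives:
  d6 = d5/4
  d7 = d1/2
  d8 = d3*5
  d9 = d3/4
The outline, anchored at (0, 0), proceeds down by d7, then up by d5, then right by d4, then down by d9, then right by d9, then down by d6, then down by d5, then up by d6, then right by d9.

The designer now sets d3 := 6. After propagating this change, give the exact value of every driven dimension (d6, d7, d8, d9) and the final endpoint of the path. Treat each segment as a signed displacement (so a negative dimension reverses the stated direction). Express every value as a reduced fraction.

Apply edit: d3 := 6
  d6 = d5/4 = 5/3
  d7 = d1/2 = 13/4
  d8 = d3*5 = 30
  d9 = d3/4 = 3/2
Walk from origin (0, 0):
  seg 1: down by d7 = 13/4 → (0, -13/4)
  seg 2: up by d5 = 20/3 → (0, 41/12)
  seg 3: right by d4 = 1 → (1, 41/12)
  seg 4: down by d9 = 3/2 → (1, 23/12)
  seg 5: right by d9 = 3/2 → (5/2, 23/12)
  seg 6: down by d6 = 5/3 → (5/2, 1/4)
  seg 7: down by d5 = 20/3 → (5/2, -77/12)
  seg 8: up by d6 = 5/3 → (5/2, -19/4)
  seg 9: right by d9 = 3/2 → (4, -19/4)

d6 = 5/3
d7 = 13/4
d8 = 30
d9 = 3/2
endpoint = (4, -19/4)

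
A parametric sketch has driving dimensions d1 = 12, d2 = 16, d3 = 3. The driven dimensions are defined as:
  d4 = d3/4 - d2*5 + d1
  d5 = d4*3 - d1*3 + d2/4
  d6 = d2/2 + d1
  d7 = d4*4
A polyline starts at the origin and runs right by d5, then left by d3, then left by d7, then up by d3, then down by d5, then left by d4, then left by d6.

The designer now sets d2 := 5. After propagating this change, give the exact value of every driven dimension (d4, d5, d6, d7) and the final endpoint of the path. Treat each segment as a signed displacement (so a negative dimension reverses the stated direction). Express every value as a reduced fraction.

d4 = -49/4
d5 = -143/2
d6 = 29/2
d7 = -49
endpoint = (-111/4, 149/2)

Apply edit: d2 := 5
  d4 = d3/4 - d2*5 + d1 = -49/4
  d5 = d4*3 - d1*3 + d2/4 = -143/2
  d6 = d2/2 + d1 = 29/2
  d7 = d4*4 = -49
Walk from origin (0, 0):
  seg 1: right by d5 = -143/2 → (-143/2, 0)
  seg 2: left by d3 = 3 → (-149/2, 0)
  seg 3: left by d7 = -49 → (-51/2, 0)
  seg 4: up by d3 = 3 → (-51/2, 3)
  seg 5: down by d5 = -143/2 → (-51/2, 149/2)
  seg 6: left by d4 = -49/4 → (-53/4, 149/2)
  seg 7: left by d6 = 29/2 → (-111/4, 149/2)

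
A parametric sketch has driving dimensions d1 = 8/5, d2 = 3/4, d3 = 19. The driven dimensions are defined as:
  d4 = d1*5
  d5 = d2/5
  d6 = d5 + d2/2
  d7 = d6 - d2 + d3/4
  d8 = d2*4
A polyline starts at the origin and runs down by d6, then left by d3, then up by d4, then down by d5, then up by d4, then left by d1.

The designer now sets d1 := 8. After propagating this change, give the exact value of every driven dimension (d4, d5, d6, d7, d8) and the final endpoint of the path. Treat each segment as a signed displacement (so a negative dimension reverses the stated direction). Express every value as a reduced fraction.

Apply edit: d1 := 8
  d4 = d1*5 = 40
  d5 = d2/5 = 3/20
  d6 = d5 + d2/2 = 21/40
  d7 = d6 - d2 + d3/4 = 181/40
  d8 = d2*4 = 3
Walk from origin (0, 0):
  seg 1: down by d6 = 21/40 → (0, -21/40)
  seg 2: left by d3 = 19 → (-19, -21/40)
  seg 3: up by d4 = 40 → (-19, 1579/40)
  seg 4: down by d5 = 3/20 → (-19, 1573/40)
  seg 5: up by d4 = 40 → (-19, 3173/40)
  seg 6: left by d1 = 8 → (-27, 3173/40)

d4 = 40
d5 = 3/20
d6 = 21/40
d7 = 181/40
d8 = 3
endpoint = (-27, 3173/40)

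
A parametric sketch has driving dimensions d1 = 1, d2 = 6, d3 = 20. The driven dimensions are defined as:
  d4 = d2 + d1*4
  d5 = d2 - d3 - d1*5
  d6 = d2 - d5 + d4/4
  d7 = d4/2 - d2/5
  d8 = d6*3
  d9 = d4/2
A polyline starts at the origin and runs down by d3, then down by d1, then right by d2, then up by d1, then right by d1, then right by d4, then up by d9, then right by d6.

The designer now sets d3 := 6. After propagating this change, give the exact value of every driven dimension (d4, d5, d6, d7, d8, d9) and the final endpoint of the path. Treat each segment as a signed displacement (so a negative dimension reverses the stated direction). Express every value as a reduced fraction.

d4 = 10
d5 = -5
d6 = 27/2
d7 = 19/5
d8 = 81/2
d9 = 5
endpoint = (61/2, -1)

Apply edit: d3 := 6
  d4 = d2 + d1*4 = 10
  d5 = d2 - d3 - d1*5 = -5
  d6 = d2 - d5 + d4/4 = 27/2
  d7 = d4/2 - d2/5 = 19/5
  d8 = d6*3 = 81/2
  d9 = d4/2 = 5
Walk from origin (0, 0):
  seg 1: down by d3 = 6 → (0, -6)
  seg 2: down by d1 = 1 → (0, -7)
  seg 3: right by d2 = 6 → (6, -7)
  seg 4: up by d1 = 1 → (6, -6)
  seg 5: right by d1 = 1 → (7, -6)
  seg 6: right by d4 = 10 → (17, -6)
  seg 7: up by d9 = 5 → (17, -1)
  seg 8: right by d6 = 27/2 → (61/2, -1)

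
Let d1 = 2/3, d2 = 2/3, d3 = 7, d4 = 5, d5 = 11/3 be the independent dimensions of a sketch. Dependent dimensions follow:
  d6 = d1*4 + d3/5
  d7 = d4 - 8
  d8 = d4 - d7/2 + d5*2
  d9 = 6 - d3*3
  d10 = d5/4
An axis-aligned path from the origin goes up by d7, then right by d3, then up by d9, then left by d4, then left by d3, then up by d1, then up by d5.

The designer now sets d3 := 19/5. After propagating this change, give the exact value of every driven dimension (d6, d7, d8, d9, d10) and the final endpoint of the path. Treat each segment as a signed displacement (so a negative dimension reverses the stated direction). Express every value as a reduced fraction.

d6 = 257/75
d7 = -3
d8 = 83/6
d9 = -27/5
d10 = 11/12
endpoint = (-5, -61/15)

Apply edit: d3 := 19/5
  d6 = d1*4 + d3/5 = 257/75
  d7 = d4 - 8 = -3
  d8 = d4 - d7/2 + d5*2 = 83/6
  d9 = 6 - d3*3 = -27/5
  d10 = d5/4 = 11/12
Walk from origin (0, 0):
  seg 1: up by d7 = -3 → (0, -3)
  seg 2: right by d3 = 19/5 → (19/5, -3)
  seg 3: up by d9 = -27/5 → (19/5, -42/5)
  seg 4: left by d4 = 5 → (-6/5, -42/5)
  seg 5: left by d3 = 19/5 → (-5, -42/5)
  seg 6: up by d1 = 2/3 → (-5, -116/15)
  seg 7: up by d5 = 11/3 → (-5, -61/15)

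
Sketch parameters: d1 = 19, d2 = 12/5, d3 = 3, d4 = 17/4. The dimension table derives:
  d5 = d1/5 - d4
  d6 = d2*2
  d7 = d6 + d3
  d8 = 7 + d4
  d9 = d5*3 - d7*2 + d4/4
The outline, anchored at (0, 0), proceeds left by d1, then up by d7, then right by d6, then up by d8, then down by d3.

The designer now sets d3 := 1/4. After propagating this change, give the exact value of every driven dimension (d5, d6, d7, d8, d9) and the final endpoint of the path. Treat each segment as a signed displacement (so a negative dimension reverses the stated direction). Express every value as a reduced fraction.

d5 = -9/20
d6 = 24/5
d7 = 101/20
d8 = 45/4
d9 = -831/80
endpoint = (-71/5, 321/20)

Apply edit: d3 := 1/4
  d5 = d1/5 - d4 = -9/20
  d6 = d2*2 = 24/5
  d7 = d6 + d3 = 101/20
  d8 = 7 + d4 = 45/4
  d9 = d5*3 - d7*2 + d4/4 = -831/80
Walk from origin (0, 0):
  seg 1: left by d1 = 19 → (-19, 0)
  seg 2: up by d7 = 101/20 → (-19, 101/20)
  seg 3: right by d6 = 24/5 → (-71/5, 101/20)
  seg 4: up by d8 = 45/4 → (-71/5, 163/10)
  seg 5: down by d3 = 1/4 → (-71/5, 321/20)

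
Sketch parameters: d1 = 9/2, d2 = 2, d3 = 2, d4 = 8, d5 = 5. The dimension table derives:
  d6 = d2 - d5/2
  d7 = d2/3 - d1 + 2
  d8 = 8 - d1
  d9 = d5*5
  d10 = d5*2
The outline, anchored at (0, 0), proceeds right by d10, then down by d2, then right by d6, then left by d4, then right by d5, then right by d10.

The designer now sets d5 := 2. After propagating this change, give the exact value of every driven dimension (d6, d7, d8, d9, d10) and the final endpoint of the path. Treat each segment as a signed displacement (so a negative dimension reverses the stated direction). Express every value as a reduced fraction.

d6 = 1
d7 = -11/6
d8 = 7/2
d9 = 10
d10 = 4
endpoint = (3, -2)

Apply edit: d5 := 2
  d6 = d2 - d5/2 = 1
  d7 = d2/3 - d1 + 2 = -11/6
  d8 = 8 - d1 = 7/2
  d9 = d5*5 = 10
  d10 = d5*2 = 4
Walk from origin (0, 0):
  seg 1: right by d10 = 4 → (4, 0)
  seg 2: down by d2 = 2 → (4, -2)
  seg 3: right by d6 = 1 → (5, -2)
  seg 4: left by d4 = 8 → (-3, -2)
  seg 5: right by d5 = 2 → (-1, -2)
  seg 6: right by d10 = 4 → (3, -2)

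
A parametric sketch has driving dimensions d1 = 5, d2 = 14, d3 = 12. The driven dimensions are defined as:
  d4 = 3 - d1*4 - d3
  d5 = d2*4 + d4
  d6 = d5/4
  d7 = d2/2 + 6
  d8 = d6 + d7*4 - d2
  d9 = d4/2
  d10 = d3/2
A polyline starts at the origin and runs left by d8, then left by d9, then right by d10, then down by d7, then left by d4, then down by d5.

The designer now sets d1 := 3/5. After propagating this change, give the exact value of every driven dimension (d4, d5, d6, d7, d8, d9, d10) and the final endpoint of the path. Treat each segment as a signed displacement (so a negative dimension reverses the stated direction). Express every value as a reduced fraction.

Apply edit: d1 := 3/5
  d4 = 3 - d1*4 - d3 = -57/5
  d5 = d2*4 + d4 = 223/5
  d6 = d5/4 = 223/20
  d7 = d2/2 + 6 = 13
  d8 = d6 + d7*4 - d2 = 983/20
  d9 = d4/2 = -57/10
  d10 = d3/2 = 6
Walk from origin (0, 0):
  seg 1: left by d8 = 983/20 → (-983/20, 0)
  seg 2: left by d9 = -57/10 → (-869/20, 0)
  seg 3: right by d10 = 6 → (-749/20, 0)
  seg 4: down by d7 = 13 → (-749/20, -13)
  seg 5: left by d4 = -57/5 → (-521/20, -13)
  seg 6: down by d5 = 223/5 → (-521/20, -288/5)

d4 = -57/5
d5 = 223/5
d6 = 223/20
d7 = 13
d8 = 983/20
d9 = -57/10
d10 = 6
endpoint = (-521/20, -288/5)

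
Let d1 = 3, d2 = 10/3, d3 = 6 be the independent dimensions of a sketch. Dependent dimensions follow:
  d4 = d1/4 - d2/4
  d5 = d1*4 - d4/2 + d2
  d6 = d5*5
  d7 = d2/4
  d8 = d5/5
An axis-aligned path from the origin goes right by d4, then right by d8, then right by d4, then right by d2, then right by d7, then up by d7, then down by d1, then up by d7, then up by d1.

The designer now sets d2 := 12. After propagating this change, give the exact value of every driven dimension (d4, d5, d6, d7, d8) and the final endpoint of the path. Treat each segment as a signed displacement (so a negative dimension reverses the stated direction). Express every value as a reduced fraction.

d4 = -9/4
d5 = 201/8
d6 = 1005/8
d7 = 3
d8 = 201/40
endpoint = (621/40, 6)

Apply edit: d2 := 12
  d4 = d1/4 - d2/4 = -9/4
  d5 = d1*4 - d4/2 + d2 = 201/8
  d6 = d5*5 = 1005/8
  d7 = d2/4 = 3
  d8 = d5/5 = 201/40
Walk from origin (0, 0):
  seg 1: right by d4 = -9/4 → (-9/4, 0)
  seg 2: right by d8 = 201/40 → (111/40, 0)
  seg 3: right by d4 = -9/4 → (21/40, 0)
  seg 4: right by d2 = 12 → (501/40, 0)
  seg 5: right by d7 = 3 → (621/40, 0)
  seg 6: up by d7 = 3 → (621/40, 3)
  seg 7: down by d1 = 3 → (621/40, 0)
  seg 8: up by d7 = 3 → (621/40, 3)
  seg 9: up by d1 = 3 → (621/40, 6)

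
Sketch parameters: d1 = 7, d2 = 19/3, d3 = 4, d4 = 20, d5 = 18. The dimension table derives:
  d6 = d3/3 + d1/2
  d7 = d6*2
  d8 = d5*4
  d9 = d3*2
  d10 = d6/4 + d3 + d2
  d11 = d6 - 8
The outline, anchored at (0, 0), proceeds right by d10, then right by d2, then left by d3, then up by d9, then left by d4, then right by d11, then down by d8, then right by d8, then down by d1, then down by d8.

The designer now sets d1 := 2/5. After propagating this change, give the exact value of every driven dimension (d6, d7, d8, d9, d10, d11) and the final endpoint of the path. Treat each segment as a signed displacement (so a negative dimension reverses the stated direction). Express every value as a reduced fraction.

d6 = 23/15
d7 = 46/15
d8 = 72
d9 = 8
d10 = 643/60
d11 = -97/15
endpoint = (703/12, -682/5)

Apply edit: d1 := 2/5
  d6 = d3/3 + d1/2 = 23/15
  d7 = d6*2 = 46/15
  d8 = d5*4 = 72
  d9 = d3*2 = 8
  d10 = d6/4 + d3 + d2 = 643/60
  d11 = d6 - 8 = -97/15
Walk from origin (0, 0):
  seg 1: right by d10 = 643/60 → (643/60, 0)
  seg 2: right by d2 = 19/3 → (341/20, 0)
  seg 3: left by d3 = 4 → (261/20, 0)
  seg 4: up by d9 = 8 → (261/20, 8)
  seg 5: left by d4 = 20 → (-139/20, 8)
  seg 6: right by d11 = -97/15 → (-161/12, 8)
  seg 7: down by d8 = 72 → (-161/12, -64)
  seg 8: right by d8 = 72 → (703/12, -64)
  seg 9: down by d1 = 2/5 → (703/12, -322/5)
  seg 10: down by d8 = 72 → (703/12, -682/5)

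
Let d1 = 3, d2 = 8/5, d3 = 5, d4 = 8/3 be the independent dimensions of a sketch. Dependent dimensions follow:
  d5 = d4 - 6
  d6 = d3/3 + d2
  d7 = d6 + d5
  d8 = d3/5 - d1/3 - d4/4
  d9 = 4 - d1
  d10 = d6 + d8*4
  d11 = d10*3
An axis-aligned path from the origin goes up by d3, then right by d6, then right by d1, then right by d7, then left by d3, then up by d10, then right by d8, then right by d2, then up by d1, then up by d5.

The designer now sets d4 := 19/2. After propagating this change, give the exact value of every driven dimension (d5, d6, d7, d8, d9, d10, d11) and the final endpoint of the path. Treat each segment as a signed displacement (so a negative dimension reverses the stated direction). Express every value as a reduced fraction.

d5 = 7/2
d6 = 49/15
d7 = 203/30
d8 = -19/8
d9 = 1
d10 = -187/30
d11 = -187/10
endpoint = (871/120, 79/15)

Apply edit: d4 := 19/2
  d5 = d4 - 6 = 7/2
  d6 = d3/3 + d2 = 49/15
  d7 = d6 + d5 = 203/30
  d8 = d3/5 - d1/3 - d4/4 = -19/8
  d9 = 4 - d1 = 1
  d10 = d6 + d8*4 = -187/30
  d11 = d10*3 = -187/10
Walk from origin (0, 0):
  seg 1: up by d3 = 5 → (0, 5)
  seg 2: right by d6 = 49/15 → (49/15, 5)
  seg 3: right by d1 = 3 → (94/15, 5)
  seg 4: right by d7 = 203/30 → (391/30, 5)
  seg 5: left by d3 = 5 → (241/30, 5)
  seg 6: up by d10 = -187/30 → (241/30, -37/30)
  seg 7: right by d8 = -19/8 → (679/120, -37/30)
  seg 8: right by d2 = 8/5 → (871/120, -37/30)
  seg 9: up by d1 = 3 → (871/120, 53/30)
  seg 10: up by d5 = 7/2 → (871/120, 79/15)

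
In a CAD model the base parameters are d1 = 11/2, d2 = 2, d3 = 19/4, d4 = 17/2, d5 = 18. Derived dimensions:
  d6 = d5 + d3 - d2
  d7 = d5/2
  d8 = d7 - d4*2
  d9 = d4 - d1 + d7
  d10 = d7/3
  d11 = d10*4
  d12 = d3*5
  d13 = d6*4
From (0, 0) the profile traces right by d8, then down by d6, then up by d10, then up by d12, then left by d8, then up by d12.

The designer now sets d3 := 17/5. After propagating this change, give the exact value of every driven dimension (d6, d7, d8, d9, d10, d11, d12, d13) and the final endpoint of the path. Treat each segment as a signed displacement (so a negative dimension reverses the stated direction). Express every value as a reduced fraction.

Apply edit: d3 := 17/5
  d6 = d5 + d3 - d2 = 97/5
  d7 = d5/2 = 9
  d8 = d7 - d4*2 = -8
  d9 = d4 - d1 + d7 = 12
  d10 = d7/3 = 3
  d11 = d10*4 = 12
  d12 = d3*5 = 17
  d13 = d6*4 = 388/5
Walk from origin (0, 0):
  seg 1: right by d8 = -8 → (-8, 0)
  seg 2: down by d6 = 97/5 → (-8, -97/5)
  seg 3: up by d10 = 3 → (-8, -82/5)
  seg 4: up by d12 = 17 → (-8, 3/5)
  seg 5: left by d8 = -8 → (0, 3/5)
  seg 6: up by d12 = 17 → (0, 88/5)

d6 = 97/5
d7 = 9
d8 = -8
d9 = 12
d10 = 3
d11 = 12
d12 = 17
d13 = 388/5
endpoint = (0, 88/5)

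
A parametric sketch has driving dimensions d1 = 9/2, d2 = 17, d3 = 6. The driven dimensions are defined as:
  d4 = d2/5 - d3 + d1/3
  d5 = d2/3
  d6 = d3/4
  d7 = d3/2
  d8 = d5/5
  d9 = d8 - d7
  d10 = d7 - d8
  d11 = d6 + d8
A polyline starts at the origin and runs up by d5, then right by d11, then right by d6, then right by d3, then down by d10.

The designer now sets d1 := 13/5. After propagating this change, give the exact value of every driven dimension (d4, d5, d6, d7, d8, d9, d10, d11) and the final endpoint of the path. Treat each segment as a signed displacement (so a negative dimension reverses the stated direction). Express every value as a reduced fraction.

Apply edit: d1 := 13/5
  d4 = d2/5 - d3 + d1/3 = -26/15
  d5 = d2/3 = 17/3
  d6 = d3/4 = 3/2
  d7 = d3/2 = 3
  d8 = d5/5 = 17/15
  d9 = d8 - d7 = -28/15
  d10 = d7 - d8 = 28/15
  d11 = d6 + d8 = 79/30
Walk from origin (0, 0):
  seg 1: up by d5 = 17/3 → (0, 17/3)
  seg 2: right by d11 = 79/30 → (79/30, 17/3)
  seg 3: right by d6 = 3/2 → (62/15, 17/3)
  seg 4: right by d3 = 6 → (152/15, 17/3)
  seg 5: down by d10 = 28/15 → (152/15, 19/5)

d4 = -26/15
d5 = 17/3
d6 = 3/2
d7 = 3
d8 = 17/15
d9 = -28/15
d10 = 28/15
d11 = 79/30
endpoint = (152/15, 19/5)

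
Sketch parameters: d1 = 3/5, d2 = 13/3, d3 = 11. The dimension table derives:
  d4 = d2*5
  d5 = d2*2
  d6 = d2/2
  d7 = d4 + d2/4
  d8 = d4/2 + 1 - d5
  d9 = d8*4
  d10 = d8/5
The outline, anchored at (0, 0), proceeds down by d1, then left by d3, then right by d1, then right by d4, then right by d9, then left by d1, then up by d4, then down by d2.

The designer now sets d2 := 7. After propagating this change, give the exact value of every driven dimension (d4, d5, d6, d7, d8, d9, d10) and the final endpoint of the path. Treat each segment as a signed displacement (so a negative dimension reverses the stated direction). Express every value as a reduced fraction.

Apply edit: d2 := 7
  d4 = d2*5 = 35
  d5 = d2*2 = 14
  d6 = d2/2 = 7/2
  d7 = d4 + d2/4 = 147/4
  d8 = d4/2 + 1 - d5 = 9/2
  d9 = d8*4 = 18
  d10 = d8/5 = 9/10
Walk from origin (0, 0):
  seg 1: down by d1 = 3/5 → (0, -3/5)
  seg 2: left by d3 = 11 → (-11, -3/5)
  seg 3: right by d1 = 3/5 → (-52/5, -3/5)
  seg 4: right by d4 = 35 → (123/5, -3/5)
  seg 5: right by d9 = 18 → (213/5, -3/5)
  seg 6: left by d1 = 3/5 → (42, -3/5)
  seg 7: up by d4 = 35 → (42, 172/5)
  seg 8: down by d2 = 7 → (42, 137/5)

d4 = 35
d5 = 14
d6 = 7/2
d7 = 147/4
d8 = 9/2
d9 = 18
d10 = 9/10
endpoint = (42, 137/5)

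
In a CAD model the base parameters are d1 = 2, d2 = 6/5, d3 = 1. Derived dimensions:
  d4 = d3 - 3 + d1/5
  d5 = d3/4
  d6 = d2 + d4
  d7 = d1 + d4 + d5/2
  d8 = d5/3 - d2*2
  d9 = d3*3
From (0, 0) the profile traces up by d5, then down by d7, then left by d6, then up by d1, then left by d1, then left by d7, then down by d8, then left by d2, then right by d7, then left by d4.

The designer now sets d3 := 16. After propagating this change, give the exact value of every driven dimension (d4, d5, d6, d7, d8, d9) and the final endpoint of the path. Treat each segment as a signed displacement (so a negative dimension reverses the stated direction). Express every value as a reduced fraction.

d4 = 67/5
d5 = 4
d6 = 73/5
d7 = 87/5
d8 = -16/15
d9 = 48
endpoint = (-156/5, -31/3)

Apply edit: d3 := 16
  d4 = d3 - 3 + d1/5 = 67/5
  d5 = d3/4 = 4
  d6 = d2 + d4 = 73/5
  d7 = d1 + d4 + d5/2 = 87/5
  d8 = d5/3 - d2*2 = -16/15
  d9 = d3*3 = 48
Walk from origin (0, 0):
  seg 1: up by d5 = 4 → (0, 4)
  seg 2: down by d7 = 87/5 → (0, -67/5)
  seg 3: left by d6 = 73/5 → (-73/5, -67/5)
  seg 4: up by d1 = 2 → (-73/5, -57/5)
  seg 5: left by d1 = 2 → (-83/5, -57/5)
  seg 6: left by d7 = 87/5 → (-34, -57/5)
  seg 7: down by d8 = -16/15 → (-34, -31/3)
  seg 8: left by d2 = 6/5 → (-176/5, -31/3)
  seg 9: right by d7 = 87/5 → (-89/5, -31/3)
  seg 10: left by d4 = 67/5 → (-156/5, -31/3)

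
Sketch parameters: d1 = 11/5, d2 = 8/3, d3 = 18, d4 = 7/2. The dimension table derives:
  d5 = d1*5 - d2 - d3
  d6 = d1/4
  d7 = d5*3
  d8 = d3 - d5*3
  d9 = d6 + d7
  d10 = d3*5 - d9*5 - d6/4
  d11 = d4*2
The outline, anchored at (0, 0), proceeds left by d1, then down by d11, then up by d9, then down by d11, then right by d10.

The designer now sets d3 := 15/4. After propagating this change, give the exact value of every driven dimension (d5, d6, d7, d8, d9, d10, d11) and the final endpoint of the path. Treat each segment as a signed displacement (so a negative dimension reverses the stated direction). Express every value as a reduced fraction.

d5 = 55/12
d6 = 11/20
d7 = 55/4
d8 = -10
d9 = 143/10
d10 = -4231/80
d11 = 7
endpoint = (-4407/80, 3/10)

Apply edit: d3 := 15/4
  d5 = d1*5 - d2 - d3 = 55/12
  d6 = d1/4 = 11/20
  d7 = d5*3 = 55/4
  d8 = d3 - d5*3 = -10
  d9 = d6 + d7 = 143/10
  d10 = d3*5 - d9*5 - d6/4 = -4231/80
  d11 = d4*2 = 7
Walk from origin (0, 0):
  seg 1: left by d1 = 11/5 → (-11/5, 0)
  seg 2: down by d11 = 7 → (-11/5, -7)
  seg 3: up by d9 = 143/10 → (-11/5, 73/10)
  seg 4: down by d11 = 7 → (-11/5, 3/10)
  seg 5: right by d10 = -4231/80 → (-4407/80, 3/10)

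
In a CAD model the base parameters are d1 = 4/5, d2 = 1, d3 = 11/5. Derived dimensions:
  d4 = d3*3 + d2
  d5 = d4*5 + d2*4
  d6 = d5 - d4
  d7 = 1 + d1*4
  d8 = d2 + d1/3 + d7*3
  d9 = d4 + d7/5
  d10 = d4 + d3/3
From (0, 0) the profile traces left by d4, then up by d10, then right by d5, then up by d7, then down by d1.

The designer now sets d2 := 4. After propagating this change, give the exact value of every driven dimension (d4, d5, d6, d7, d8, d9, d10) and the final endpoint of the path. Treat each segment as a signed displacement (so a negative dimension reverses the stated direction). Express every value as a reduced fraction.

d4 = 53/5
d5 = 69
d6 = 292/5
d7 = 21/5
d8 = 253/15
d9 = 286/25
d10 = 34/3
endpoint = (292/5, 221/15)

Apply edit: d2 := 4
  d4 = d3*3 + d2 = 53/5
  d5 = d4*5 + d2*4 = 69
  d6 = d5 - d4 = 292/5
  d7 = 1 + d1*4 = 21/5
  d8 = d2 + d1/3 + d7*3 = 253/15
  d9 = d4 + d7/5 = 286/25
  d10 = d4 + d3/3 = 34/3
Walk from origin (0, 0):
  seg 1: left by d4 = 53/5 → (-53/5, 0)
  seg 2: up by d10 = 34/3 → (-53/5, 34/3)
  seg 3: right by d5 = 69 → (292/5, 34/3)
  seg 4: up by d7 = 21/5 → (292/5, 233/15)
  seg 5: down by d1 = 4/5 → (292/5, 221/15)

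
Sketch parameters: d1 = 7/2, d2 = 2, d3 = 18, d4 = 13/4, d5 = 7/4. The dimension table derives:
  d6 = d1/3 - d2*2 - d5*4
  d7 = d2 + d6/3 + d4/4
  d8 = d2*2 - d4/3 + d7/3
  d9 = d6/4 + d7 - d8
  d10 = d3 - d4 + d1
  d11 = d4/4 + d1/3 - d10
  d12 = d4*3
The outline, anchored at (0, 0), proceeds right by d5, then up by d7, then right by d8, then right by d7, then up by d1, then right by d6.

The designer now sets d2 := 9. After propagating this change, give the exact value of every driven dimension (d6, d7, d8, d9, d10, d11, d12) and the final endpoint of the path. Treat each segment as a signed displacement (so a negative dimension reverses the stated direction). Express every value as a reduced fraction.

d6 = -143/6
d7 = 269/144
d8 = 7577/432
d9 = -584/27
d10 = 73/4
d11 = -781/48
d12 = 39/4
endpoint = (-289/108, 773/144)

Apply edit: d2 := 9
  d6 = d1/3 - d2*2 - d5*4 = -143/6
  d7 = d2 + d6/3 + d4/4 = 269/144
  d8 = d2*2 - d4/3 + d7/3 = 7577/432
  d9 = d6/4 + d7 - d8 = -584/27
  d10 = d3 - d4 + d1 = 73/4
  d11 = d4/4 + d1/3 - d10 = -781/48
  d12 = d4*3 = 39/4
Walk from origin (0, 0):
  seg 1: right by d5 = 7/4 → (7/4, 0)
  seg 2: up by d7 = 269/144 → (7/4, 269/144)
  seg 3: right by d8 = 7577/432 → (8333/432, 269/144)
  seg 4: right by d7 = 269/144 → (2285/108, 269/144)
  seg 5: up by d1 = 7/2 → (2285/108, 773/144)
  seg 6: right by d6 = -143/6 → (-289/108, 773/144)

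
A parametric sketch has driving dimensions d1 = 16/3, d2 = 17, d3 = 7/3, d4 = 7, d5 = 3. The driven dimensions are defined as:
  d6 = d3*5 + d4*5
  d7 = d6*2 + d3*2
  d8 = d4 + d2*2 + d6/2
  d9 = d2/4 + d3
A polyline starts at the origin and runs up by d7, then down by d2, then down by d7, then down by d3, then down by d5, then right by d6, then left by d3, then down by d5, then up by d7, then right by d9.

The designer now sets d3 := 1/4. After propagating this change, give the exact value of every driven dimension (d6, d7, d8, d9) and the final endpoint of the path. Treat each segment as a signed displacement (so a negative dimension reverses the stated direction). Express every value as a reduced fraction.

d6 = 145/4
d7 = 73
d8 = 473/8
d9 = 9/2
endpoint = (81/2, 199/4)

Apply edit: d3 := 1/4
  d6 = d3*5 + d4*5 = 145/4
  d7 = d6*2 + d3*2 = 73
  d8 = d4 + d2*2 + d6/2 = 473/8
  d9 = d2/4 + d3 = 9/2
Walk from origin (0, 0):
  seg 1: up by d7 = 73 → (0, 73)
  seg 2: down by d2 = 17 → (0, 56)
  seg 3: down by d7 = 73 → (0, -17)
  seg 4: down by d3 = 1/4 → (0, -69/4)
  seg 5: down by d5 = 3 → (0, -81/4)
  seg 6: right by d6 = 145/4 → (145/4, -81/4)
  seg 7: left by d3 = 1/4 → (36, -81/4)
  seg 8: down by d5 = 3 → (36, -93/4)
  seg 9: up by d7 = 73 → (36, 199/4)
  seg 10: right by d9 = 9/2 → (81/2, 199/4)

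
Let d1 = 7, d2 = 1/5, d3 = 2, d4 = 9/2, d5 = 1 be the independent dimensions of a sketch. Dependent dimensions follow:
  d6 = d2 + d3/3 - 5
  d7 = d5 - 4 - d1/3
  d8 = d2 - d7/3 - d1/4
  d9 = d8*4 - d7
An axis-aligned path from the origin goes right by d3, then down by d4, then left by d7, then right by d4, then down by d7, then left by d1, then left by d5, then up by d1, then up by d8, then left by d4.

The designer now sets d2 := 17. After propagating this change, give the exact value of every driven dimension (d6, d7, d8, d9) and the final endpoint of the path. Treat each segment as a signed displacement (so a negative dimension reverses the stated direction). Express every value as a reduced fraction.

d6 = 38/3
d7 = -16/3
d8 = 613/36
d9 = 661/9
endpoint = (-2/3, 895/36)

Apply edit: d2 := 17
  d6 = d2 + d3/3 - 5 = 38/3
  d7 = d5 - 4 - d1/3 = -16/3
  d8 = d2 - d7/3 - d1/4 = 613/36
  d9 = d8*4 - d7 = 661/9
Walk from origin (0, 0):
  seg 1: right by d3 = 2 → (2, 0)
  seg 2: down by d4 = 9/2 → (2, -9/2)
  seg 3: left by d7 = -16/3 → (22/3, -9/2)
  seg 4: right by d4 = 9/2 → (71/6, -9/2)
  seg 5: down by d7 = -16/3 → (71/6, 5/6)
  seg 6: left by d1 = 7 → (29/6, 5/6)
  seg 7: left by d5 = 1 → (23/6, 5/6)
  seg 8: up by d1 = 7 → (23/6, 47/6)
  seg 9: up by d8 = 613/36 → (23/6, 895/36)
  seg 10: left by d4 = 9/2 → (-2/3, 895/36)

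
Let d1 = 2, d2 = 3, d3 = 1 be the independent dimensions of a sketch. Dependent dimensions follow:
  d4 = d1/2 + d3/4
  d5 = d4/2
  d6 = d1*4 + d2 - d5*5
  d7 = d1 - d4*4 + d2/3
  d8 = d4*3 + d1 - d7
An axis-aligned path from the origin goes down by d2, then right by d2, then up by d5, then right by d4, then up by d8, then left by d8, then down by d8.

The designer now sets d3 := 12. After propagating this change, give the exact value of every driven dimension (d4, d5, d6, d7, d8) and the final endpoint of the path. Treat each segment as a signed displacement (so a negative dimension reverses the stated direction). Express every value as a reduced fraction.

d4 = 4
d5 = 2
d6 = 1
d7 = -13
d8 = 27
endpoint = (-20, -1)

Apply edit: d3 := 12
  d4 = d1/2 + d3/4 = 4
  d5 = d4/2 = 2
  d6 = d1*4 + d2 - d5*5 = 1
  d7 = d1 - d4*4 + d2/3 = -13
  d8 = d4*3 + d1 - d7 = 27
Walk from origin (0, 0):
  seg 1: down by d2 = 3 → (0, -3)
  seg 2: right by d2 = 3 → (3, -3)
  seg 3: up by d5 = 2 → (3, -1)
  seg 4: right by d4 = 4 → (7, -1)
  seg 5: up by d8 = 27 → (7, 26)
  seg 6: left by d8 = 27 → (-20, 26)
  seg 7: down by d8 = 27 → (-20, -1)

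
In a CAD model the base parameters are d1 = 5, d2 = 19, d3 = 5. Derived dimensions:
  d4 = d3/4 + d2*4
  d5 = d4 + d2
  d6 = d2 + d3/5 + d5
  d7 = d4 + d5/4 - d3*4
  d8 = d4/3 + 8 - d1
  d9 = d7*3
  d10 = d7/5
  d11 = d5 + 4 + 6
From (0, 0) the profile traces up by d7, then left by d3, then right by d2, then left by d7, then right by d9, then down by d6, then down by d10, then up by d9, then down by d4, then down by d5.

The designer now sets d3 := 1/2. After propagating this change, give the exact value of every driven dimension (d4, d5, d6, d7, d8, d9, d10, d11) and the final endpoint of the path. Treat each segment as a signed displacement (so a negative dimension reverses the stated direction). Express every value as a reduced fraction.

Apply edit: d3 := 1/2
  d4 = d3/4 + d2*4 = 609/8
  d5 = d4 + d2 = 761/8
  d6 = d2 + d3/5 + d5 = 4569/40
  d7 = d4 + d5/4 - d3*4 = 3133/32
  d8 = d4/3 + 8 - d1 = 227/8
  d9 = d7*3 = 9399/32
  d10 = d7/5 = 3133/160
  d11 = d5 + 4 + 6 = 841/8
Walk from origin (0, 0):
  seg 1: up by d7 = 3133/32 → (0, 3133/32)
  seg 2: left by d3 = 1/2 → (-1/2, 3133/32)
  seg 3: right by d2 = 19 → (37/2, 3133/32)
  seg 4: left by d7 = 3133/32 → (-2541/32, 3133/32)
  seg 5: right by d9 = 9399/32 → (3429/16, 3133/32)
  seg 6: down by d6 = 4569/40 → (3429/16, -2611/160)
  seg 7: down by d10 = 3133/160 → (3429/16, -359/10)
  seg 8: up by d9 = 9399/32 → (3429/16, 41251/160)
  seg 9: down by d4 = 609/8 → (3429/16, 29071/160)
  seg 10: down by d5 = 761/8 → (3429/16, 13851/160)

d4 = 609/8
d5 = 761/8
d6 = 4569/40
d7 = 3133/32
d8 = 227/8
d9 = 9399/32
d10 = 3133/160
d11 = 841/8
endpoint = (3429/16, 13851/160)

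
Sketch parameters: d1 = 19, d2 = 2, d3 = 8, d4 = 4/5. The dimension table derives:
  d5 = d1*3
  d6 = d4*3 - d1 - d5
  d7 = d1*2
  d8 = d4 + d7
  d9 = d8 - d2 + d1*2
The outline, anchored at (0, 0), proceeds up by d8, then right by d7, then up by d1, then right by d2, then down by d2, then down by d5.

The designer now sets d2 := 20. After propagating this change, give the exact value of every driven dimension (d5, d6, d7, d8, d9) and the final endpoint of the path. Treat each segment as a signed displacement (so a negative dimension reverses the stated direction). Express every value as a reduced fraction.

Apply edit: d2 := 20
  d5 = d1*3 = 57
  d6 = d4*3 - d1 - d5 = -368/5
  d7 = d1*2 = 38
  d8 = d4 + d7 = 194/5
  d9 = d8 - d2 + d1*2 = 284/5
Walk from origin (0, 0):
  seg 1: up by d8 = 194/5 → (0, 194/5)
  seg 2: right by d7 = 38 → (38, 194/5)
  seg 3: up by d1 = 19 → (38, 289/5)
  seg 4: right by d2 = 20 → (58, 289/5)
  seg 5: down by d2 = 20 → (58, 189/5)
  seg 6: down by d5 = 57 → (58, -96/5)

d5 = 57
d6 = -368/5
d7 = 38
d8 = 194/5
d9 = 284/5
endpoint = (58, -96/5)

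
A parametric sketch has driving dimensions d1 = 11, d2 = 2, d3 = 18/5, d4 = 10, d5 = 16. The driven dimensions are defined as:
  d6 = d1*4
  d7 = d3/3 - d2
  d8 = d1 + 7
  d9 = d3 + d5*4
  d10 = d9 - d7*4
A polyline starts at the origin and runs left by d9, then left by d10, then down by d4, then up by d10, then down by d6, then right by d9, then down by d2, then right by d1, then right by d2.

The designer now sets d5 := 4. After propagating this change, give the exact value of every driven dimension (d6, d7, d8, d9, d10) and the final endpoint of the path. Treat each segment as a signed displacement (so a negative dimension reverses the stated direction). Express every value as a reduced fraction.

d6 = 44
d7 = -4/5
d8 = 18
d9 = 98/5
d10 = 114/5
endpoint = (-49/5, -166/5)

Apply edit: d5 := 4
  d6 = d1*4 = 44
  d7 = d3/3 - d2 = -4/5
  d8 = d1 + 7 = 18
  d9 = d3 + d5*4 = 98/5
  d10 = d9 - d7*4 = 114/5
Walk from origin (0, 0):
  seg 1: left by d9 = 98/5 → (-98/5, 0)
  seg 2: left by d10 = 114/5 → (-212/5, 0)
  seg 3: down by d4 = 10 → (-212/5, -10)
  seg 4: up by d10 = 114/5 → (-212/5, 64/5)
  seg 5: down by d6 = 44 → (-212/5, -156/5)
  seg 6: right by d9 = 98/5 → (-114/5, -156/5)
  seg 7: down by d2 = 2 → (-114/5, -166/5)
  seg 8: right by d1 = 11 → (-59/5, -166/5)
  seg 9: right by d2 = 2 → (-49/5, -166/5)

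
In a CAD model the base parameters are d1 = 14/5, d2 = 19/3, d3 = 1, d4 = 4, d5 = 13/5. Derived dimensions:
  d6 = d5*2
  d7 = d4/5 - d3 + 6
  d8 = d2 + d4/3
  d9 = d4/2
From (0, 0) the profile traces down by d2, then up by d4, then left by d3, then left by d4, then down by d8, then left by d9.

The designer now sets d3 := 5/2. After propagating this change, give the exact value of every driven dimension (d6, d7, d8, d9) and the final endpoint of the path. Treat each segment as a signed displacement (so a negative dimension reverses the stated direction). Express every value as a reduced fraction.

d6 = 26/5
d7 = 43/10
d8 = 23/3
d9 = 2
endpoint = (-17/2, -10)

Apply edit: d3 := 5/2
  d6 = d5*2 = 26/5
  d7 = d4/5 - d3 + 6 = 43/10
  d8 = d2 + d4/3 = 23/3
  d9 = d4/2 = 2
Walk from origin (0, 0):
  seg 1: down by d2 = 19/3 → (0, -19/3)
  seg 2: up by d4 = 4 → (0, -7/3)
  seg 3: left by d3 = 5/2 → (-5/2, -7/3)
  seg 4: left by d4 = 4 → (-13/2, -7/3)
  seg 5: down by d8 = 23/3 → (-13/2, -10)
  seg 6: left by d9 = 2 → (-17/2, -10)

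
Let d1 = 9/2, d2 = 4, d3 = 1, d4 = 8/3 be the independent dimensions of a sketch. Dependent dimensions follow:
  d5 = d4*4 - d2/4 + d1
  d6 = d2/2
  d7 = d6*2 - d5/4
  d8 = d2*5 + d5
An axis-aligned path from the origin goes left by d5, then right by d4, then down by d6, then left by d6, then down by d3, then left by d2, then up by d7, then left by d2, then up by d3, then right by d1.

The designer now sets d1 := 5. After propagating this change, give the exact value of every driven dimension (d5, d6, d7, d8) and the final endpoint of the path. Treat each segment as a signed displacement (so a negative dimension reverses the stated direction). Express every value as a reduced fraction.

d5 = 44/3
d6 = 2
d7 = 1/3
d8 = 104/3
endpoint = (-17, -5/3)

Apply edit: d1 := 5
  d5 = d4*4 - d2/4 + d1 = 44/3
  d6 = d2/2 = 2
  d7 = d6*2 - d5/4 = 1/3
  d8 = d2*5 + d5 = 104/3
Walk from origin (0, 0):
  seg 1: left by d5 = 44/3 → (-44/3, 0)
  seg 2: right by d4 = 8/3 → (-12, 0)
  seg 3: down by d6 = 2 → (-12, -2)
  seg 4: left by d6 = 2 → (-14, -2)
  seg 5: down by d3 = 1 → (-14, -3)
  seg 6: left by d2 = 4 → (-18, -3)
  seg 7: up by d7 = 1/3 → (-18, -8/3)
  seg 8: left by d2 = 4 → (-22, -8/3)
  seg 9: up by d3 = 1 → (-22, -5/3)
  seg 10: right by d1 = 5 → (-17, -5/3)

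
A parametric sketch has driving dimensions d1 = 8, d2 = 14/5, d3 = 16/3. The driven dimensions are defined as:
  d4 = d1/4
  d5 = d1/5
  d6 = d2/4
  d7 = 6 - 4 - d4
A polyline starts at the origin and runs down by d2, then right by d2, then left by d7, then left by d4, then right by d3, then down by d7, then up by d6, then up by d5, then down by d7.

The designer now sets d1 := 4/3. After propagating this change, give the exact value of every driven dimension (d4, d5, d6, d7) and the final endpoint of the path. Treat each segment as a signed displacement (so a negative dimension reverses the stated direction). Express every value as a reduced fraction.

d4 = 1/3
d5 = 4/15
d6 = 7/10
d7 = 5/3
endpoint = (92/15, -31/6)

Apply edit: d1 := 4/3
  d4 = d1/4 = 1/3
  d5 = d1/5 = 4/15
  d6 = d2/4 = 7/10
  d7 = 6 - 4 - d4 = 5/3
Walk from origin (0, 0):
  seg 1: down by d2 = 14/5 → (0, -14/5)
  seg 2: right by d2 = 14/5 → (14/5, -14/5)
  seg 3: left by d7 = 5/3 → (17/15, -14/5)
  seg 4: left by d4 = 1/3 → (4/5, -14/5)
  seg 5: right by d3 = 16/3 → (92/15, -14/5)
  seg 6: down by d7 = 5/3 → (92/15, -67/15)
  seg 7: up by d6 = 7/10 → (92/15, -113/30)
  seg 8: up by d5 = 4/15 → (92/15, -7/2)
  seg 9: down by d7 = 5/3 → (92/15, -31/6)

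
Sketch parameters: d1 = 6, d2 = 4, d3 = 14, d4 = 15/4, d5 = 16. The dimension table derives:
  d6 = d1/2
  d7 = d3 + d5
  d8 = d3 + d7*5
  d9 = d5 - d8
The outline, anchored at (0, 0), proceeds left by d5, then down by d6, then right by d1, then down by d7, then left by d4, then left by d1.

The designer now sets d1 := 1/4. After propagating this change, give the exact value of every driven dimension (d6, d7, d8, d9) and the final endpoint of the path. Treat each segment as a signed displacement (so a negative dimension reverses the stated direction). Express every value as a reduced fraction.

d6 = 1/8
d7 = 30
d8 = 164
d9 = -148
endpoint = (-79/4, -241/8)

Apply edit: d1 := 1/4
  d6 = d1/2 = 1/8
  d7 = d3 + d5 = 30
  d8 = d3 + d7*5 = 164
  d9 = d5 - d8 = -148
Walk from origin (0, 0):
  seg 1: left by d5 = 16 → (-16, 0)
  seg 2: down by d6 = 1/8 → (-16, -1/8)
  seg 3: right by d1 = 1/4 → (-63/4, -1/8)
  seg 4: down by d7 = 30 → (-63/4, -241/8)
  seg 5: left by d4 = 15/4 → (-39/2, -241/8)
  seg 6: left by d1 = 1/4 → (-79/4, -241/8)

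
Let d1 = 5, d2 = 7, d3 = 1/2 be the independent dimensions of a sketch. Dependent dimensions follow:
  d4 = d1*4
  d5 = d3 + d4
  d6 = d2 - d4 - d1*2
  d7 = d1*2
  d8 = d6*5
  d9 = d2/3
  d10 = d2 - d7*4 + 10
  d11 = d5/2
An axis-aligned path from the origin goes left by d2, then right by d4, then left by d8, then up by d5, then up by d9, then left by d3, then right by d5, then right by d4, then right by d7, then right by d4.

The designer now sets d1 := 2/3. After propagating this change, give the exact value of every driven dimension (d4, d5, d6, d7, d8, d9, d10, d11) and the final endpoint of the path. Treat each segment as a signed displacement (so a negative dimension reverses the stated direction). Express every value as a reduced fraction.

Apply edit: d1 := 2/3
  d4 = d1*4 = 8/3
  d5 = d3 + d4 = 19/6
  d6 = d2 - d4 - d1*2 = 3
  d7 = d1*2 = 4/3
  d8 = d6*5 = 15
  d9 = d2/3 = 7/3
  d10 = d2 - d7*4 + 10 = 35/3
  d11 = d5/2 = 19/12
Walk from origin (0, 0):
  seg 1: left by d2 = 7 → (-7, 0)
  seg 2: right by d4 = 8/3 → (-13/3, 0)
  seg 3: left by d8 = 15 → (-58/3, 0)
  seg 4: up by d5 = 19/6 → (-58/3, 19/6)
  seg 5: up by d9 = 7/3 → (-58/3, 11/2)
  seg 6: left by d3 = 1/2 → (-119/6, 11/2)
  seg 7: right by d5 = 19/6 → (-50/3, 11/2)
  seg 8: right by d4 = 8/3 → (-14, 11/2)
  seg 9: right by d7 = 4/3 → (-38/3, 11/2)
  seg 10: right by d4 = 8/3 → (-10, 11/2)

d4 = 8/3
d5 = 19/6
d6 = 3
d7 = 4/3
d8 = 15
d9 = 7/3
d10 = 35/3
d11 = 19/12
endpoint = (-10, 11/2)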